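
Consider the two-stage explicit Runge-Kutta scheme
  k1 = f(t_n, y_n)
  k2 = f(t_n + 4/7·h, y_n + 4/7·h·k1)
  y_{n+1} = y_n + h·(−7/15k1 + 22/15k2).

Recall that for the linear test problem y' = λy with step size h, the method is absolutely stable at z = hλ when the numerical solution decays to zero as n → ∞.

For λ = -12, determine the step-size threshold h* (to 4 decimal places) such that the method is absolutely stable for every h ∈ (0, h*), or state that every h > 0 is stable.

With y'=λy (z=hλ):
  k1=λy_n ⇒ h·k1=z·y_n;  k2=λ(1+4/7z)y_n ⇒ h·k2=z(1+4/7z)y_n
  y_{n+1}/y_n = 1 − 7/15z + 22/15z(1+4/7z) = 1 + z + 88/105z²
  ⇒ R(z) = 1 + z + 88/105z².

Solve |R(x)|<1 on ℝ⁻.
x=-0.38: |R|=0.7410
R=1: x+88/105x²=0 ⇒ x=−105/88=-1.1932; min R=1−1/(4·88/105)=0.7017>−1
Confirm numerically:
  x=-1.012: |R|=0.84633 <1
  x=-0.829: |R|=0.74697 <1
  x=-0.734: |R|=0.71753 <1
  x=-0.629: |R|=0.70258 <1
  x=-1.402: |R|=1.24536 >1
  x=-1.310: |R|=1.12826 >1
So |R|<1 on (-1.1932, 0).

(-1.1932,0); λ=-12 ⇒ h* = (105/88)/12 = 0.0994.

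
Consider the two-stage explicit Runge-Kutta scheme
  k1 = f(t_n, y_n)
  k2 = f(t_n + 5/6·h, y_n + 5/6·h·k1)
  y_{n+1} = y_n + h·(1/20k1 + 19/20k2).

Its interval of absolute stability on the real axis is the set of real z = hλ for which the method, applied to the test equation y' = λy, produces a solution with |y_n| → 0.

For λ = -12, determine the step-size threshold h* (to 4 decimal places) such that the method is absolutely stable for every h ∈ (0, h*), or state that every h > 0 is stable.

Test eqn y'=λy, z=hλ:
  k1=λy_n ⇒ h·k1=z·y_n;  k2=λ(1+5/6z)y_n ⇒ h·k2=z(1+5/6z)y_n
  y_{n+1}/y_n = 1 + 1/20z + 19/20z(1+5/6z) = 1 + z + 19/24z²
  so R(z) = 1 + z + 19/24z².

Solve |R(x)|<1 on ℝ⁻.
x=-1.36: |R|=1.1043
R=1: x+19/24x²=0 ⇒ x=−24/19=-1.2632; min R=1−1/(4·19/24)=0.6842>−1
Confirm numerically:
  x=-1.214: |R|=0.95276 <1
  x=-1.061: |R|=0.83020 <1
  x=-0.992: |R|=0.78705 <1
  x=-1.573: |R|=1.38584 >1
  x=-1.463: |R|=1.23146 >1
Interval (-1.2632, 0).

(-1.2632,0); λ=-12 ⇒ h* = (24/19)/12 = 0.1053.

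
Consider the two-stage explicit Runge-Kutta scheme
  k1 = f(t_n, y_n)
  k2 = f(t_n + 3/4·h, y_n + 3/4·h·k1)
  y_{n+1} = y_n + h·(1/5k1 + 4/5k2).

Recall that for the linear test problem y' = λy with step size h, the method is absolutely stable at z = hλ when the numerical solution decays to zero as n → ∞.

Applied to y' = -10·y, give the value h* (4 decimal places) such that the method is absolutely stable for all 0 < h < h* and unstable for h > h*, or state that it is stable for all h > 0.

Set f=λy, z=hλ:
  k1=λy_n ⇒ h·k1=z·y_n;  k2=λ(1+3/4z)y_n ⇒ h·k2=z(1+3/4z)y_n
  y_{n+1}/y_n = 1 + 1/5z + 4/5z(1+3/4z) = 1 + z + 3/5z²
  ⇒ R(z) = 1 + z + 3/5z².

Find x<0 with |R(x)|<1.
x=-0.58: |R|=0.6218
R=1: x+3/5x²=0 ⇒ x=−5/3=-1.6667; min R=1−1/(4·3/5)=0.5833>−1
Confirm numerically:
  x=-1.630: |R|=0.96414 <1
  x=-1.564: |R|=0.90366 <1
  x=-1.460: |R|=0.81896 <1
  x=-1.405: |R|=0.77941 <1
  x=-2.075: |R|=1.50838 >1
  x=-2.023: |R|=1.43252 >1
  x=-1.746: |R|=1.08311 >1
So |R|<1 on (-1.6667, 0).

(-1.6667,0); λ=-10 ⇒ h* = (5/3)/10 = 0.1667.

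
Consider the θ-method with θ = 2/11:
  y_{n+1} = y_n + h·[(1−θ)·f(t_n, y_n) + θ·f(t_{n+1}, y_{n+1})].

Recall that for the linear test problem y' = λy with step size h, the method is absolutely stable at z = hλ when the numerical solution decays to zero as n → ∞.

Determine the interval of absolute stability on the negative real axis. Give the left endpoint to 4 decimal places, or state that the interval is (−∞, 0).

z∈(-3.1429,0).

Test eqn y'=λy, z=hλ:
  y_{n+1} = y_n + z·[9/11·y_n + 2/11·y_{n+1}] ⇒ (1 − 2/11z)y_{n+1} = (1 + 9/11z)y_n
  ⇒ R(z) = (1 + 9/11z)/(1 − 2/11z).

Boundary: |R(x)|=1, x<0.
x=-1.49: |R|=0.1724
R=−1: 1+9/11x = −1+2/11x ⇒ -7/11x=2 ⇒ x=2/(-7/11)=-3.1429
Confirm numerically:
  x=-2.595: |R|=0.76313 <1
  x=-2.336: |R|=0.63961 <1
  x=-1.409: |R|=0.12165 <1
  x=-3.461: |R|=1.12426 >1
  x=-3.202: |R|=1.02379 >1
Interval (-3.1429, 0).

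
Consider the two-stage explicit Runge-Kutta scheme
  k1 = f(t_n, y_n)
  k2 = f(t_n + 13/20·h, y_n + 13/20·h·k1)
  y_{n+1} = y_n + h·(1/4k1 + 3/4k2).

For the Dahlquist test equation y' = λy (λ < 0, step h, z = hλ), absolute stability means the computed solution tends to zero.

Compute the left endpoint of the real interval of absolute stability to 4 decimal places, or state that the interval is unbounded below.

z* = -2.0513.

Set f=λy, z=hλ:
  k1=λy_n ⇒ h·k1=z·y_n;  k2=λ(1+13/20z)y_n ⇒ h·k2=z(1+13/20z)y_n
  y_{n+1}/y_n = 1 + 1/4z + 3/4z(1+13/20z) = 1 + z + 39/80z²
  ⇒ R(z) = 1 + z + 39/80z².

Need |R(x)|<1, x<0.
x=-1.46: |R|=0.5792
R=1: x+39/80x²=0 ⇒ x=−80/39=-2.0513; min R=1−1/(4·39/80)=0.4872>−1
Confirm numerically:
  x=-1.936: |R|=0.89120 <1
  x=-1.434: |R|=0.56847 <1
  x=-1.055: |R|=0.48760 <1
  x=-0.901: |R|=0.49475 <1
  x=-2.339: |R|=1.32807 >1
  x=-2.209: |R|=1.16984 >1
Stable set (-2.0513, 0).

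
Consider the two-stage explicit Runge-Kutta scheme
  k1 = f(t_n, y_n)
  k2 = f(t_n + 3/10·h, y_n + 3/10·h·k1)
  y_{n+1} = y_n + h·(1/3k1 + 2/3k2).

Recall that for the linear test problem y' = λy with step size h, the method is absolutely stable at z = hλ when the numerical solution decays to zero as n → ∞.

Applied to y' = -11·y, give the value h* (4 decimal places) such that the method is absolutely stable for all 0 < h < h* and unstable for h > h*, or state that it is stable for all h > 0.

Test eqn y'=λy, z=hλ:
  k1=λy_n ⇒ h·k1=z·y_n;  k2=λ(1+3/10z)y_n ⇒ h·k2=z(1+3/10z)y_n
  y_{n+1}/y_n = 1 + 1/3z + 2/3z(1+3/10z) = 1 + z + 1/5z²
  Hence R(z) = 1 + z + 1/5z².

Need |R(x)|<1, x<0.
x=-0.45: |R|=0.5905
R=1: x+1/5x²=0 ⇒ x=−5=-5.0000; min R=1−1/(4·1/5)=-0.2500>−1
Confirm numerically:
  x=-4.749: |R|=0.76160 <1
  x=-4.290: |R|=0.39082 <1
  x=-3.171: |R|=0.15995 <1
  x=-2.988: |R|=0.20237 <1
  x=-5.521: |R|=1.57529 >1
  x=-5.245: |R|=1.25701 >1
So |R|<1 on (-5.0000, 0).

(-5.0000,0); λ=-11 ⇒ h* = (5)/11 = 0.4545.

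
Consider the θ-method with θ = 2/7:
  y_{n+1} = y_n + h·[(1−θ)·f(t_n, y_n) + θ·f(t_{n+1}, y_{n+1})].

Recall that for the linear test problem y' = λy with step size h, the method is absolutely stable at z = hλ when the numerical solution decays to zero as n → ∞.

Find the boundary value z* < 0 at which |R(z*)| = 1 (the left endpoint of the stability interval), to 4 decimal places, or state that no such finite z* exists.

left endpoint -4.6667.

Set f=λy, z=hλ:
  y_{n+1} = y_n + z·[5/7·y_n + 2/7·y_{n+1}] ⇒ (1 − 2/7z)y_{n+1} = (1 + 5/7z)y_n
  ⇒ R(z) = (1 + 5/7z)/(1 − 2/7z).

Find x<0 with |R(x)|<1.
x=-0.58: |R|=0.5025
R=−1: 1+5/7x = −1+2/7x ⇒ -3/7x=2 ⇒ x=2/(-3/7)=-4.6667
Confirm numerically:
  x=-3.393: |R|=0.72283 <1
  x=-2.805: |R|=0.55710 <1
  x=-2.151: |R|=0.33224 <1
  x=-5.229: |R|=1.09663 >1
  x=-5.002: |R|=1.05916 >1
  x=-4.847: |R|=1.03241 >1
Stable set (-4.6667, 0).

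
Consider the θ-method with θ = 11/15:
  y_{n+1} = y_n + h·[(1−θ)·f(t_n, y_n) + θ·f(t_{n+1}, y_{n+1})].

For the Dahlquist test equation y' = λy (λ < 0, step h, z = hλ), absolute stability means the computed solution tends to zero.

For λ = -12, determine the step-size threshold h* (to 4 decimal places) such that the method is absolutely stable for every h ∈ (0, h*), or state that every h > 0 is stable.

Test eqn y'=λy, z=hλ:
  y_{n+1} = y_n + z·[4/15·y_n + 11/15·y_{n+1}] ⇒ (1 − 11/15z)y_{n+1} = (1 + 4/15z)y_n
  so R(z) = (1 + 4/15z)/(1 − 11/15z).

Boundary: |R(x)|=1, x<0.
x=-1.3: |R|=0.3345
x=-2: |R|=0.1892
x=-10: |R|=0.2000
x=-100: |R|=0.3453
θ=11/15≥1/2 ⇒ |1+4/15x|<|1−11/15x| ∀x<0 ⇒ interval (−∞,0).

interval (−∞, 0). Any h>0 works for λ=-12.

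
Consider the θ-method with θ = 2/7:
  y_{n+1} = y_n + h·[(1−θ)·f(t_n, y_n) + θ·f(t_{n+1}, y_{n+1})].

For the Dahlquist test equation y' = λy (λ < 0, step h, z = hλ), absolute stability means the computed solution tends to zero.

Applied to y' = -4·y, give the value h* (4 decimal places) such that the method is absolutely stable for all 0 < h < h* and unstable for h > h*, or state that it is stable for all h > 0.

With y'=λy (z=hλ):
  y_{n+1} = y_n + z·[5/7·y_n + 2/7·y_{n+1}] ⇒ (1 − 2/7z)y_{n+1} = (1 + 5/7z)y_n
  Hence R(z) = (1 + 5/7z)/(1 − 2/7z).

Boundary: |R(x)|=1, x<0.
x=-1.77: |R|=0.1755
R=−1: 1+5/7x = −1+2/7x ⇒ -3/7x=2 ⇒ x=2/(-3/7)=-4.6667
Confirm numerically:
  x=-4.278: |R|=0.92504 <1
  x=-3.559: |R|=0.76463 <1
  x=-3.201: |R|=0.67191 <1
  x=-2.601: |R|=0.49213 <1
  x=-5.204: |R|=1.09260 >1
  x=-5.125: |R|=1.07971 >1
Stable set (-4.6667, 0).

(-4.6667,0); λ=-4 ⇒ h* = (14/3)/4 = 1.1667.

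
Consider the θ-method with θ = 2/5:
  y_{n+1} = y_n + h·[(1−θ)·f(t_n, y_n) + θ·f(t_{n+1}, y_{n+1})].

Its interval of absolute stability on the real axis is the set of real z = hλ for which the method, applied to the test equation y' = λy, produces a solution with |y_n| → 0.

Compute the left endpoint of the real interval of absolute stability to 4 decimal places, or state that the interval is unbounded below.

On y'=λy, z=hλ:
  y_{n+1} = y_n + z·[3/5·y_n + 2/5·y_{n+1}] ⇒ (1 − 2/5z)y_{n+1} = (1 + 3/5z)y_n
  so R(z) = (1 + 3/5z)/(1 − 2/5z).

Solve |R(x)|<1 on ℝ⁻.
x=-1.09: |R|=0.2409
R=−1: 1+3/5x = −1+2/5x ⇒ -1/5x=2 ⇒ x=2/(-1/5)=-10.0000
Confirm numerically:
  x=-9.631: |R|=0.98479 <1
  x=-6.864: |R|=0.83255 <1
  x=-5.358: |R|=0.70463 <1
  x=-5.165: |R|=0.68461 <1
  x=-10.536: |R|=1.02056 >1
  x=-10.296: |R|=1.01157 >1
  x=-10.118: |R|=1.00468 >1
So |R|<1 on (-10.0000, 0).

left endpoint -10.0000.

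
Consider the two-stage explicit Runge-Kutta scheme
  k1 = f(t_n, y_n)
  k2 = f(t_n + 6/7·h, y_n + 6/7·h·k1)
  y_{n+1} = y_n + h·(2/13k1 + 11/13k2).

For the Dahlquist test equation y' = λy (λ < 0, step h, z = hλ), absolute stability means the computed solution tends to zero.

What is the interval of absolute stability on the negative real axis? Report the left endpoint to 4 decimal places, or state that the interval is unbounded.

Set f=λy, z=hλ:
  k1=λy_n ⇒ h·k1=z·y_n;  k2=λ(1+6/7z)y_n ⇒ h·k2=z(1+6/7z)y_n
  y_{n+1}/y_n = 1 + 2/13z + 11/13z(1+6/7z) = 1 + z + 66/91z²
  so R(z) = 1 + z + 66/91z².

Find x<0 with |R(x)|<1.
x=-0.59: |R|=0.6625
R=1: x+66/91x²=0 ⇒ x=−91/66=-1.3788; min R=1−1/(4·66/91)=0.6553>−1
Confirm numerically:
  x=-1.306: |R|=0.93105 <1
  x=-1.193: |R|=0.83925 <1
  x=-0.675: |R|=0.65545 <1
  x=-1.623: |R|=1.28747 >1
  x=-1.449: |R|=1.07379 >1
So |R|<1 on (-1.3788, 0).

(-1.3788, 0).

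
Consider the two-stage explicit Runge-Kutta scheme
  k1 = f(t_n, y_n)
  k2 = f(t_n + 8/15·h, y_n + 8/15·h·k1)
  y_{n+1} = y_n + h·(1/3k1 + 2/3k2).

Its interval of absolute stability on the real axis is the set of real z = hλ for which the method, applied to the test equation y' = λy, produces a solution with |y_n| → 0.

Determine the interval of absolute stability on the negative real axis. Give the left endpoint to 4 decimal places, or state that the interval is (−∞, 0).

With y'=λy (z=hλ):
  k1=λy_n ⇒ h·k1=z·y_n;  k2=λ(1+8/15z)y_n ⇒ h·k2=z(1+8/15z)y_n
  y_{n+1}/y_n = 1 + 1/3z + 2/3z(1+8/15z) = 1 + z + 16/45z²
  Hence R(z) = 1 + z + 16/45z².

Need |R(x)|<1, x<0.
x=-1.77: |R|=0.3439
R=1: x+16/45x²=0 ⇒ x=−45/16=-2.8125; min R=1−1/(4·16/45)=0.2969>−1
Confirm numerically:
  x=-2.607: |R|=0.80952 <1
  x=-2.177: |R|=0.50809 <1
  x=-1.775: |R|=0.34522 <1
  x=-3.264: |R|=1.52398 >1
  x=-2.991: |R|=1.18983 >1
  x=-2.843: |R|=1.03083 >1
Interval (-2.8125, 0).

(-2.8125, 0).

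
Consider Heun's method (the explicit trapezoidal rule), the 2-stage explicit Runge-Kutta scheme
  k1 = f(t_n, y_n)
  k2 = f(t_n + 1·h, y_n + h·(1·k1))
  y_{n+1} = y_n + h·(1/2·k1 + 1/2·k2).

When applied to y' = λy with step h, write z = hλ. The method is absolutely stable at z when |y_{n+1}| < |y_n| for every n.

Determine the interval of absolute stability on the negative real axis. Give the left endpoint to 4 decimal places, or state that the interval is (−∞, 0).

Test eqn y'=λy, z=hλ:
  order 2, 2-stage ⇒ R(z)=1+z+z^2/2
  (e.g. R(-0.66)=0.55780, |R|=0.55780)

Boundary: |R(x)|=1, x<0.
x=-0.66: |R|=0.5578
|R(-1.34)|=0.5578 |R(-1.18)|=0.5162 |R(-1.12)|=0.5072
Bisect:
  x_lo=-2.3329 |R|=1.3883  x_hi=-0.2287 |R|=0.7975
  mid=-1.28076 |R|=0.53941 →hi
  mid=-1.80681 |R|=0.82547 →hi
  mid=-2.06984 |R|=1.07228 →lo
  mid=-1.93833 |R|=0.94023 →hi
  mid=-2.00408 |R|=1.00409 →lo
  mid=-1.97121 |R|=0.97162 →hi
  mid=-1.98764 |R|=0.98772 →hi
  mid=-1.99586 |R|=0.99587 →hi
  mid=-1.99997 |R|=0.99997 →hi
  ...
  [-2.00010,-1.99997] ⇒ x*=-2.0000
Stable set (-2.0000, 0).

z∈(-2.0000,0).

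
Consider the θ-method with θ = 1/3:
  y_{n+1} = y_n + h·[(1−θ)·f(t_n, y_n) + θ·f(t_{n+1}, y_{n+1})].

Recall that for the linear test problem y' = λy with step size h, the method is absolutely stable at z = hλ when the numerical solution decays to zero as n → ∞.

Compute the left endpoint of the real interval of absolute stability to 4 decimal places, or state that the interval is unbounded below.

With y'=λy (z=hλ):
  y_{n+1} = y_n + z·[2/3·y_n + 1/3·y_{n+1}] ⇒ (1 − 1/3z)y_{n+1} = (1 + 2/3z)y_n
  so R(z) = (1 + 2/3z)/(1 − 1/3z).

Solve |R(x)|<1 on ℝ⁻.
x=-0.82: |R|=0.3560
R=−1: 1+2/3x = −1+1/3x ⇒ -1/3x=2 ⇒ x=2/(-1/3)=-6.0000
Confirm numerically:
  x=-5.190: |R|=0.90110 <1
  x=-4.927: |R|=0.86464 <1
  x=-3.267: |R|=0.56391 <1
  x=-6.550: |R|=1.05759 >1
  x=-6.263: |R|=1.02839 >1
So |R|<1 on (-6.0000, 0).

left endpoint -6.0000.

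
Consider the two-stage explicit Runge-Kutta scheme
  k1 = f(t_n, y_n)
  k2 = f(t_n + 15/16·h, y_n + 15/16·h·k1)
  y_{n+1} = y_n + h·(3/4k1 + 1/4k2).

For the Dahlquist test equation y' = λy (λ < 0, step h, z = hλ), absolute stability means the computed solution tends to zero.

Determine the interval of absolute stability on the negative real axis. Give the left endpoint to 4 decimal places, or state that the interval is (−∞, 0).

(-4.2667, 0).

On y'=λy, z=hλ:
  k1=λy_n ⇒ h·k1=z·y_n;  k2=λ(1+15/16z)y_n ⇒ h·k2=z(1+15/16z)y_n
  y_{n+1}/y_n = 1 + 3/4z + 1/4z(1+15/16z) = 1 + z + 15/64z²
  ⇒ R(z) = 1 + z + 15/64z².

Boundary: |R(x)|=1, x<0.
x=-1.24: |R|=0.1204
R=1: x+15/64x²=0 ⇒ x=−64/15=-4.2667; min R=1−1/(4·15/64)=-0.0667>−1
Confirm numerically:
  x=-3.490: |R|=0.36471 <1
  x=-3.163: |R|=0.18182 <1
  x=-2.440: |R|=0.04462 <1
  x=-4.614: |R|=1.37561 >1
  x=-4.497: |R|=1.24277 >1
Stable set (-4.2667, 0).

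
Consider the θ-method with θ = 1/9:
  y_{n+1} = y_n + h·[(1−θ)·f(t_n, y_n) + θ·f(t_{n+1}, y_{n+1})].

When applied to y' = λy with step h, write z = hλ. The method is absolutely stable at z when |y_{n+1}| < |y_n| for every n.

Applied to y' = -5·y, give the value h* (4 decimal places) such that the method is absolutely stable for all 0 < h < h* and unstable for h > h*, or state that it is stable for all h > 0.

(-2.5714,0); λ=-5 ⇒ h* = (18/7)/5 = 0.5143.

Test eqn y'=λy, z=hλ:
  y_{n+1} = y_n + z·[8/9·y_n + 1/9·y_{n+1}] ⇒ (1 − 1/9z)y_{n+1} = (1 + 8/9z)y_n
  R(z) = (1 + 8/9z)/(1 − 1/9z).

Need |R(x)|<1, x<0.
x=-0.67: |R|=0.3764
R=−1: 1+8/9x = −1+1/9x ⇒ -7/9x=2 ⇒ x=2/(-7/9)=-2.5714
Confirm numerically:
  x=-2.169: |R|=0.74778 <1
  x=-1.980: |R|=0.62295 <1
  x=-1.886: |R|=0.55925 <1
  x=-1.204: |R|=0.06194 <1
  x=-2.997: |R|=1.24831 >1
  x=-2.893: |R|=1.18927 >1
  x=-2.762: |R|=1.11342 >1
So |R|<1 on (-2.5714, 0).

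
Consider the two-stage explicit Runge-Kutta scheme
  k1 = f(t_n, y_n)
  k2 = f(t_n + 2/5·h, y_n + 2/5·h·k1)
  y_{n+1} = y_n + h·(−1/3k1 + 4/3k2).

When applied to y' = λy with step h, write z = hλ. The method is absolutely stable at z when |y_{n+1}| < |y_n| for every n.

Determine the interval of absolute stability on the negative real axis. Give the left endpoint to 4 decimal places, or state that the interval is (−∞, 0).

z∈(-1.8750,0).

Set f=λy, z=hλ:
  k1=λy_n ⇒ h·k1=z·y_n;  k2=λ(1+2/5z)y_n ⇒ h·k2=z(1+2/5z)y_n
  y_{n+1}/y_n = 1 − 1/3z + 4/3z(1+2/5z) = 1 + z + 8/15z²
  ⇒ R(z) = 1 + z + 8/15z².

Solve |R(x)|<1 on ℝ⁻.
x=-1.24: |R|=0.5801
R=1: x+8/15x²=0 ⇒ x=−15/8=-1.8750; min R=1−1/(4·8/15)=0.5312>−1
Confirm numerically:
  x=-1.817: |R|=0.94379 <1
  x=-1.540: |R|=0.72485 <1
  x=-1.536: |R|=0.72229 <1
  x=-2.282: |R|=1.49535 >1
  x=-2.061: |R|=1.20445 >1
Interval (-1.8750, 0).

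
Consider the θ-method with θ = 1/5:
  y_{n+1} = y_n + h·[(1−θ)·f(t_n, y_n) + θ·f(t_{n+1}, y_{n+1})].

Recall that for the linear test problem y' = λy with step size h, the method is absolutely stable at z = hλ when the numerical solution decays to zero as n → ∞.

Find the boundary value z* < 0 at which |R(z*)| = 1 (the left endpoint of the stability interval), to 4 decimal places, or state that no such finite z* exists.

z* = -3.3333.

With y'=λy (z=hλ):
  y_{n+1} = y_n + z·[4/5·y_n + 1/5·y_{n+1}] ⇒ (1 − 1/5z)y_{n+1} = (1 + 4/5z)y_n
  Hence R(z) = (1 + 4/5z)/(1 − 1/5z).

Solve |R(x)|<1 on ℝ⁻.
x=-1.39: |R|=0.0876
R=−1: 1+4/5x = −1+1/5x ⇒ -3/5x=2 ⇒ x=2/(-3/5)=-3.3333
Confirm numerically:
  x=-3.312: |R|=0.99230 <1
  x=-2.918: |R|=0.84264 <1
  x=-2.769: |R|=0.78208 <1
  x=-3.801: |R|=1.15941 >1
  x=-3.491: |R|=1.05571 >1
  x=-3.389: |R|=1.01991 >1
Stable set (-3.3333, 0).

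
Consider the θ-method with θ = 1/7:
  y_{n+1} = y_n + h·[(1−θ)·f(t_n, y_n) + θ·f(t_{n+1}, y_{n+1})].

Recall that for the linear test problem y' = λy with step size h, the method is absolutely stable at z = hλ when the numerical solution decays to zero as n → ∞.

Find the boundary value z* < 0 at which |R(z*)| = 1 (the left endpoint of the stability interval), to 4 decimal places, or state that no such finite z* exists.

z* = -2.8000.

Test eqn y'=λy, z=hλ:
  y_{n+1} = y_n + z·[6/7·y_n + 1/7·y_{n+1}] ⇒ (1 − 1/7z)y_{n+1} = (1 + 6/7z)y_n
  so R(z) = (1 + 6/7z)/(1 − 1/7z).

Need |R(x)|<1, x<0.
x=-0.32: |R|=0.6940
R=−1: 1+6/7x = −1+1/7x ⇒ -5/7x=2 ⇒ x=2/(-5/7)=-2.8000
Confirm numerically:
  x=-2.330: |R|=0.74812 <1
  x=-2.067: |R|=0.59579 <1
  x=-1.436: |R|=0.19156 <1
  x=-1.265: |R|=0.07139 <1
  x=-3.345: |R|=1.26341 >1
  x=-3.285: |R|=1.23578 >1
  x=-3.258: |R|=1.22324 >1
Stable set (-2.8000, 0).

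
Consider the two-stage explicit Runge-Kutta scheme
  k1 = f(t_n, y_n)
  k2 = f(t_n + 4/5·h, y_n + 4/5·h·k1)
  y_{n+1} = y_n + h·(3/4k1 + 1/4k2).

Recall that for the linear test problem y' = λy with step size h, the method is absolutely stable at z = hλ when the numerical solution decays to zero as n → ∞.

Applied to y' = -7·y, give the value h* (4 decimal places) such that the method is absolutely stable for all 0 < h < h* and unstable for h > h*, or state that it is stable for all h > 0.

With y'=λy (z=hλ):
  k1=λy_n ⇒ h·k1=z·y_n;  k2=λ(1+4/5z)y_n ⇒ h·k2=z(1+4/5z)y_n
  y_{n+1}/y_n = 1 + 3/4z + 1/4z(1+4/5z) = 1 + z + 1/5z²
  ⇒ R(z) = 1 + z + 1/5z².

Need |R(x)|<1, x<0.
x=-1.56: |R|=0.0733
R=1: x+1/5x²=0 ⇒ x=−5=-5.0000; min R=1−1/(4·1/5)=-0.2500>−1
Confirm numerically:
  x=-4.383: |R|=0.45914 <1
  x=-3.994: |R|=0.19641 <1
  x=-3.498: |R|=0.05080 <1
  x=-2.663: |R|=0.24469 <1
  x=-5.270: |R|=1.28458 >1
  x=-5.086: |R|=1.08748 >1
  x=-5.043: |R|=1.04337 >1
So |R|<1 on (-5.0000, 0).

(-5.0000,0); λ=-7 ⇒ h* = (5)/7 = 0.7143.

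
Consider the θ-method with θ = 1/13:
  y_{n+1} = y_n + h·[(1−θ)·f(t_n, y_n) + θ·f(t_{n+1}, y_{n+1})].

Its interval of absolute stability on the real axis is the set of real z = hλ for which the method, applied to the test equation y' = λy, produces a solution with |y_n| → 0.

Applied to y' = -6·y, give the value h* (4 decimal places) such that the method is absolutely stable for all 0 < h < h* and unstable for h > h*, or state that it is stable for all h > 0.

With y'=λy (z=hλ):
  y_{n+1} = y_n + z·[12/13·y_n + 1/13·y_{n+1}] ⇒ (1 − 1/13z)y_{n+1} = (1 + 12/13z)y_n
  so R(z) = (1 + 12/13z)/(1 − 1/13z).

Find x<0 with |R(x)|<1.
x=-0.9: |R|=0.1583
R=−1: 1+12/13x = −1+1/13x ⇒ -11/13x=2 ⇒ x=2/(-11/13)=-2.3636
Confirm numerically:
  x=-2.107: |R|=0.81313 <1
  x=-1.625: |R|=0.44444 <1
  x=-1.395: |R|=0.25981 <1
  x=-1.164: |R|=0.06834 <1
  x=-2.946: |R|=1.40173 >1
  x=-2.683: |R|=1.22400 >1
  x=-2.534: |R|=1.12064 >1
Stable set (-2.3636, 0).

(-2.3636,0); λ=-6 ⇒ h* = (26/11)/6 = 0.3939.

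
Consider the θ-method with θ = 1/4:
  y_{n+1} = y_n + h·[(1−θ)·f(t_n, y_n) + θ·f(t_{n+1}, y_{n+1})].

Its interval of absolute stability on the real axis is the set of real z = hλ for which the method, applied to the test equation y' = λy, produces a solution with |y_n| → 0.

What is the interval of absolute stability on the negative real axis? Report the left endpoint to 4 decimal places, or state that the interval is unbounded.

z∈(-4.0000,0).

On y'=λy, z=hλ:
  y_{n+1} = y_n + z·[3/4·y_n + 1/4·y_{n+1}] ⇒ (1 − 1/4z)y_{n+1} = (1 + 3/4z)y_n
  Hence R(z) = (1 + 3/4z)/(1 − 1/4z).

Boundary: |R(x)|=1, x<0.
x=-0.34: |R|=0.6866
R=−1: 1+3/4x = −1+1/4x ⇒ -1/2x=2 ⇒ x=2/(-1/2)=-4.0000
Confirm numerically:
  x=-2.827: |R|=0.65636 <1
  x=-2.468: |R|=0.52628 <1
  x=-2.126: |R|=0.38818 <1
  x=-1.820: |R|=0.25086 <1
  x=-4.574: |R|=1.13389 >1
  x=-4.075: |R|=1.01858 >1
Interval (-4.0000, 0).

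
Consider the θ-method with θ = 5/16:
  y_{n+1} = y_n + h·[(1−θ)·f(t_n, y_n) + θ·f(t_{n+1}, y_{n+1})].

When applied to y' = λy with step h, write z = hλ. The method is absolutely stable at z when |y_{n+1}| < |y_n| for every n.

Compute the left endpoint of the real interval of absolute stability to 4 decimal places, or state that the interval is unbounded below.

On y'=λy, z=hλ:
  y_{n+1} = y_n + z·[11/16·y_n + 5/16·y_{n+1}] ⇒ (1 − 5/16z)y_{n+1} = (1 + 11/16z)y_n
  so R(z) = (1 + 11/16z)/(1 − 5/16z).

Solve |R(x)|<1 on ℝ⁻.
x=-0.44: |R|=0.6132
R=−1: 1+11/16x = −1+5/16x ⇒ -3/8x=2 ⇒ x=2/(-3/8)=-5.3333
Confirm numerically:
  x=-3.829: |R|=0.74318 <1
  x=-3.405: |R|=0.64966 <1
  x=-2.462: |R|=0.39145 <1
  x=-2.280: |R|=0.33139 <1
  x=-5.884: |R|=1.07274 >1
  x=-5.564: |R|=1.03158 >1
  x=-5.393: |R|=1.00833 >1
Interval (-5.3333, 0).

z* = -5.3333.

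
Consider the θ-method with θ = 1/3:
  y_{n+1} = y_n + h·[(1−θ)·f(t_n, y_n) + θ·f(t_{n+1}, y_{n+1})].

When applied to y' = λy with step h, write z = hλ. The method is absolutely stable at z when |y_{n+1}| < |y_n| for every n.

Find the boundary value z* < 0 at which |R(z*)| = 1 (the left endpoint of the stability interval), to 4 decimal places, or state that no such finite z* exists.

z* = -6.0000.

On y'=λy, z=hλ:
  y_{n+1} = y_n + z·[2/3·y_n + 1/3·y_{n+1}] ⇒ (1 − 1/3z)y_{n+1} = (1 + 2/3z)y_n
  so R(z) = (1 + 2/3z)/(1 − 1/3z).

Find x<0 with |R(x)|<1.
x=-0.77: |R|=0.3873
R=−1: 1+2/3x = −1+1/3x ⇒ -1/3x=2 ⇒ x=2/(-1/3)=-6.0000
Confirm numerically:
  x=-5.091: |R|=0.88765 <1
  x=-3.927: |R|=0.70074 <1
  x=-3.773: |R|=0.67119 <1
  x=-6.489: |R|=1.05153 >1
  x=-6.424: |R|=1.04499 >1
Stable set (-6.0000, 0).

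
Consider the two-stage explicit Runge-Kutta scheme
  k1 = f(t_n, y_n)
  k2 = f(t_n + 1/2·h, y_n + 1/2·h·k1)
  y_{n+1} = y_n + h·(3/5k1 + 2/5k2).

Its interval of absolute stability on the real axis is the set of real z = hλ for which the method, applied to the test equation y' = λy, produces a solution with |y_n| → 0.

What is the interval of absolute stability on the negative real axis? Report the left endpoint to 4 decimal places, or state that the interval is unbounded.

z∈(-5.0000,0).

Test eqn y'=λy, z=hλ:
  k1=λy_n ⇒ h·k1=z·y_n;  k2=λ(1+1/2z)y_n ⇒ h·k2=z(1+1/2z)y_n
  y_{n+1}/y_n = 1 + 3/5z + 2/5z(1+1/2z) = 1 + z + 1/5z²
  R(z) = 1 + z + 1/5z².

Need |R(x)|<1, x<0.
x=-1.41: |R|=0.0124
R=1: x+1/5x²=0 ⇒ x=−5=-5.0000; min R=1−1/(4·1/5)=-0.2500>−1
Confirm numerically:
  x=-4.953: |R|=0.95344 <1
  x=-4.005: |R|=0.20301 <1
  x=-2.557: |R|=0.24935 <1
  x=-5.320: |R|=1.34048 >1
  x=-5.243: |R|=1.25481 >1
  x=-5.053: |R|=1.05356 >1
So |R|<1 on (-5.0000, 0).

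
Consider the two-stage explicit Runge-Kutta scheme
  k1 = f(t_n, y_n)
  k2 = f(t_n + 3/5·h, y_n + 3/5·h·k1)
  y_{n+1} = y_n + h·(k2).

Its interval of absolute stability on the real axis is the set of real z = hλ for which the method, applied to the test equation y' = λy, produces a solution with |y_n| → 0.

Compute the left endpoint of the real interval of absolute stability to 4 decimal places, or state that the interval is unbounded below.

Set f=λy, z=hλ:
  k1=λy_n ⇒ h·k1=z·y_n;  k2=λ(1+3/5z)y_n ⇒ h·k2=z(1+3/5z)y_n
  y_{n+1}/y_n = 1 + z(1+3/5z) = 1 + z + 3/5z²
  Hence R(z) = 1 + z + 3/5z².

Solve |R(x)|<1 on ℝ⁻.
x=-0.6: |R|=0.6160
R=1: x+3/5x²=0 ⇒ x=−5/3=-1.6667; min R=1−1/(4·3/5)=0.5833>−1
Confirm numerically:
  x=-1.090: |R|=0.62286 <1
  x=-0.987: |R|=0.59750 <1
  x=-0.926: |R|=0.58849 <1
  x=-2.051: |R|=1.47296 >1
  x=-2.012: |R|=1.41689 >1
  x=-1.994: |R|=1.39162 >1
Interval (-1.6667, 0).

z* = -1.6667.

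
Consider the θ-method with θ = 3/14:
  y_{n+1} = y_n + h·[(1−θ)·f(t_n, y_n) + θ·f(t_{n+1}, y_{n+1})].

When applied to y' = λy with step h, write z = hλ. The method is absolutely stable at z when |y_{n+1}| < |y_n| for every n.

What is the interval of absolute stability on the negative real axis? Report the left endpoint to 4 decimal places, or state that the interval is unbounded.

Set f=λy, z=hλ:
  y_{n+1} = y_n + z·[11/14·y_n + 3/14·y_{n+1}] ⇒ (1 − 3/14z)y_{n+1} = (1 + 11/14z)y_n
  so R(z) = (1 + 11/14z)/(1 − 3/14z).

Find x<0 with |R(x)|<1.
x=-1.29: |R|=0.0106
R=−1: 1+11/14x = −1+3/14x ⇒ -4/7x=2 ⇒ x=2/(-4/7)=-3.5000
Confirm numerically:
  x=-3.466: |R|=0.98885 <1
  x=-2.842: |R|=0.76631 <1
  x=-2.188: |R|=0.48959 <1
  x=-3.884: |R|=1.11976 >1
  x=-3.755: |R|=1.08074 >1
So |R|<1 on (-3.5000, 0).

z∈(-3.5000,0).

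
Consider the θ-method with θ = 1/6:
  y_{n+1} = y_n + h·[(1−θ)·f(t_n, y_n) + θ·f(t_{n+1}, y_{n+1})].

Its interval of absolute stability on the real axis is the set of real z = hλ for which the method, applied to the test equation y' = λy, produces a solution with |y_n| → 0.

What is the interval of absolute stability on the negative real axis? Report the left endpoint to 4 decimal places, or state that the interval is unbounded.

With y'=λy (z=hλ):
  y_{n+1} = y_n + z·[5/6·y_n + 1/6·y_{n+1}] ⇒ (1 − 1/6z)y_{n+1} = (1 + 5/6z)y_n
  ⇒ R(z) = (1 + 5/6z)/(1 − 1/6z).

Solve |R(x)|<1 on ℝ⁻.
x=-1.35: |R|=0.1020
R=−1: 1+5/6x = −1+1/6x ⇒ -2/3x=2 ⇒ x=2/(-2/3)=-3.0000
Confirm numerically:
  x=-2.223: |R|=0.62204 <1
  x=-1.859: |R|=0.41926 <1
  x=-1.473: |R|=0.18266 <1
  x=-3.449: |R|=1.19007 >1
  x=-3.262: |R|=1.11315 >1
  x=-3.074: |R|=1.03262 >1
Stable set (-3.0000, 0).

(-3.0000, 0).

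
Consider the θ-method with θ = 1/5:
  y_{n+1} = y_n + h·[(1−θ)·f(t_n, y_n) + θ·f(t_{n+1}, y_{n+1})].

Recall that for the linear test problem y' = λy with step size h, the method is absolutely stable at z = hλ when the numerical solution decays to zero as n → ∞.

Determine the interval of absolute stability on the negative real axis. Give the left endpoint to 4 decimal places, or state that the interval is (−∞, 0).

z∈(-3.3333,0).

Test eqn y'=λy, z=hλ:
  y_{n+1} = y_n + z·[4/5·y_n + 1/5·y_{n+1}] ⇒ (1 − 1/5z)y_{n+1} = (1 + 4/5z)y_n
  ⇒ R(z) = (1 + 4/5z)/(1 − 1/5z).

Need |R(x)|<1, x<0.
x=-1.62: |R|=0.2236
R=−1: 1+4/5x = −1+1/5x ⇒ -3/5x=2 ⇒ x=2/(-3/5)=-3.3333
Confirm numerically:
  x=-2.940: |R|=0.85139 <1
  x=-2.923: |R|=0.84463 <1
  x=-2.433: |R|=0.63662 <1
  x=-1.712: |R|=0.27533 <1
  x=-3.529: |R|=1.06882 >1
  x=-3.526: |R|=1.06779 >1
  x=-3.386: |R|=1.01884 >1
Interval (-3.3333, 0).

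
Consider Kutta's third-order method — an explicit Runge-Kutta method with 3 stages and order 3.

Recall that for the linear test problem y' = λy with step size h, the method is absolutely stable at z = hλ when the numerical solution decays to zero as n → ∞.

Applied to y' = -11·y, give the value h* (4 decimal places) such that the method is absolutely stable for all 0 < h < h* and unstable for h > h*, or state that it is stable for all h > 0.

With y'=λy (z=hλ):
  order 3, 3-stage ⇒ R(z)=1+z+z^2/2+z^3/6
  (e.g. R(-0.65)=0.51548, |R|=0.51548)

Solve |R(x)|<1 on ℝ⁻.
x=-0.65: |R|=0.5155
|R(-1.84)|=0.1855 |R(-1.78)|=0.1358 |R(-1.49)|=0.0687
Bisect:
  x_lo=-2.8798 |R|=1.7137  x_hi=-0.3417 |R|=0.7100
  mid=-1.61075 |R|=0.01001 →hi
  mid=-2.24528 |R|=0.61116 →hi
  mid=-2.56255 |R|=1.08378 →lo
  mid=-2.40392 |R|=0.82981 →hi
  mid=-2.48323 |R|=0.95213 →hi
  mid=-2.52289 |R|=1.01676 →lo
  mid=-2.50306 |R|=0.98415 →hi
  mid=-2.51298 |R|=1.00038 →lo
  ...
  [-2.51282,-2.51267] ⇒ x*=-2.5127
Stable set (-2.5127, 0).

(-2.5127,0); λ=-11 ⇒ h* = 0.2284.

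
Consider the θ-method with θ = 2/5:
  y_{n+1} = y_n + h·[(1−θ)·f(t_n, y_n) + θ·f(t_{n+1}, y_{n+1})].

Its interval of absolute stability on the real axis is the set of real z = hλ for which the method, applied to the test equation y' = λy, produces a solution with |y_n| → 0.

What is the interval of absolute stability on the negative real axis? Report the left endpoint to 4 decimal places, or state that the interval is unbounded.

On y'=λy, z=hλ:
  y_{n+1} = y_n + z·[3/5·y_n + 2/5·y_{n+1}] ⇒ (1 − 2/5z)y_{n+1} = (1 + 3/5z)y_n
  Hence R(z) = (1 + 3/5z)/(1 − 2/5z).

Find x<0 with |R(x)|<1.
x=-0.85: |R|=0.3657
R=−1: 1+3/5x = −1+2/5x ⇒ -1/5x=2 ⇒ x=2/(-1/5)=-10.0000
Confirm numerically:
  x=-5.681: |R|=0.73603 <1
  x=-4.765: |R|=0.63971 <1
  x=-4.213: |R|=0.56897 <1
  x=-10.207: |R|=1.00815 >1
  x=-10.034: |R|=1.00136 >1
So |R|<1 on (-10.0000, 0).

(-10.0000, 0).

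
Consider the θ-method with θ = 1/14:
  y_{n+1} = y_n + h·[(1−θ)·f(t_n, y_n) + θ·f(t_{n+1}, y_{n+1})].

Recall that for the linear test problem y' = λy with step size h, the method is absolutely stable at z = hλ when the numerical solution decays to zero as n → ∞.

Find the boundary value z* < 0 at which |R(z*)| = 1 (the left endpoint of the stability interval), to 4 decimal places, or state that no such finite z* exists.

left endpoint -2.3333.

Test eqn y'=λy, z=hλ:
  y_{n+1} = y_n + z·[13/14·y_n + 1/14·y_{n+1}] ⇒ (1 − 1/14z)y_{n+1} = (1 + 13/14z)y_n
  Hence R(z) = (1 + 13/14z)/(1 − 1/14z).

Solve |R(x)|<1 on ℝ⁻.
x=-0.87: |R|=0.1809
R=−1: 1+13/14x = −1+1/14x ⇒ -6/7x=2 ⇒ x=2/(-6/7)=-2.3333
Confirm numerically:
  x=-1.560: |R|=0.40360 <1
  x=-1.522: |R|=0.37276 <1
  x=-1.475: |R|=0.33441 <1
  x=-1.406: |R|=0.27768 <1
  x=-2.574: |R|=1.17425 >1
  x=-2.474: |R|=1.10246 >1
So |R|<1 on (-2.3333, 0).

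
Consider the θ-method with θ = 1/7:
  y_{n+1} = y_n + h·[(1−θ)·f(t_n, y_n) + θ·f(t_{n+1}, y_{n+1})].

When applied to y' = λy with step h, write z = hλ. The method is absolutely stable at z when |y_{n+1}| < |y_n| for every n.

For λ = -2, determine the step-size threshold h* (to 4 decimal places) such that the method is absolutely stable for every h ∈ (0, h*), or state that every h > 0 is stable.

On y'=λy, z=hλ:
  y_{n+1} = y_n + z·[6/7·y_n + 1/7·y_{n+1}] ⇒ (1 − 1/7z)y_{n+1} = (1 + 6/7z)y_n
  Hence R(z) = (1 + 6/7z)/(1 − 1/7z).

Need |R(x)|<1, x<0.
x=-0.72: |R|=0.3472
R=−1: 1+6/7x = −1+1/7x ⇒ -5/7x=2 ⇒ x=2/(-5/7)=-2.8000
Confirm numerically:
  x=-1.637: |R|=0.32673 <1
  x=-1.621: |R|=0.31620 <1
  x=-1.612: |R|=0.31026 <1
  x=-3.241: |R|=1.21531 >1
  x=-3.002: |R|=1.10098 >1
Stable set (-2.8000, 0).

(-2.8000,0); λ=-2 ⇒ h* = (14/5)/2 = 1.4000.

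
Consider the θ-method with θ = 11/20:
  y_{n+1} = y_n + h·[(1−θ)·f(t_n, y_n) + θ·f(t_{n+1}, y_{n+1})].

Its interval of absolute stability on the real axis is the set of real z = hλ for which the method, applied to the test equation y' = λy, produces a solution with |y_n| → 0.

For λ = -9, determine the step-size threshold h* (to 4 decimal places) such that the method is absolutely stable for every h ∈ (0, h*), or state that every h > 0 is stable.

unbounded; (−∞, 0). Any h>0 works for λ=-9.

With y'=λy (z=hλ):
  y_{n+1} = y_n + z·[9/20·y_n + 11/20·y_{n+1}] ⇒ (1 − 11/20z)y_{n+1} = (1 + 9/20z)y_n
  R(z) = (1 + 9/20z)/(1 − 11/20z).

Need |R(x)|<1, x<0.
x=-1.32: |R|=0.2352
x=-2: |R|=0.0476
x=-10: |R|=0.5385
x=-100: |R|=0.7857
θ=11/20≥1/2 ⇒ |1+9/20x|<|1−11/20x| ∀x<0 ⇒ unbounded interval.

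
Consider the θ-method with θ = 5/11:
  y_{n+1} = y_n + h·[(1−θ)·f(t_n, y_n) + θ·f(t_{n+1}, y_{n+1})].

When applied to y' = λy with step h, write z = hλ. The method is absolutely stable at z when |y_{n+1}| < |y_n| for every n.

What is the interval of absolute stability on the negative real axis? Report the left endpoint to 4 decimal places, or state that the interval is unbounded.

z∈(-22.0000,0).

Test eqn y'=λy, z=hλ:
  y_{n+1} = y_n + z·[6/11·y_n + 5/11·y_{n+1}] ⇒ (1 − 5/11z)y_{n+1} = (1 + 6/11z)y_n
  Hence R(z) = (1 + 6/11z)/(1 − 5/11z).

Solve |R(x)|<1 on ℝ⁻.
x=-0.97: |R|=0.3268
R=−1: 1+6/11x = −1+5/11x ⇒ -1/11x=2 ⇒ x=2/(-1/11)=-22.0000
Confirm numerically:
  x=-15.861: |R|=0.93202 <1
  x=-13.742: |R|=0.89640 <1
  x=-10.115: |R|=0.80698 <1
  x=-9.630: |R|=0.79087 <1
  x=-22.422: |R|=1.00343 >1
  x=-22.197: |R|=1.00161 >1
Interval (-22.0000, 0).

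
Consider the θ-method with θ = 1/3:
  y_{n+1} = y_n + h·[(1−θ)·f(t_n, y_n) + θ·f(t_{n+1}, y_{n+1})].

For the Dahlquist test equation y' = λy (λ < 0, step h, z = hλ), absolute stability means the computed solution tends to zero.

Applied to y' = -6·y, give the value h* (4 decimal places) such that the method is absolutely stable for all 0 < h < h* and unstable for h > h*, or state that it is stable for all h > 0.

Set f=λy, z=hλ:
  y_{n+1} = y_n + z·[2/3·y_n + 1/3·y_{n+1}] ⇒ (1 − 1/3z)y_{n+1} = (1 + 2/3z)y_n
  R(z) = (1 + 2/3z)/(1 − 1/3z).

Find x<0 with |R(x)|<1.
x=-1.05: |R|=0.2222
R=−1: 1+2/3x = −1+1/3x ⇒ -1/3x=2 ⇒ x=2/(-1/3)=-6.0000
Confirm numerically:
  x=-4.575: |R|=0.81188 <1
  x=-4.036: |R|=0.72086 <1
  x=-3.117: |R|=0.52869 <1
  x=-2.505: |R|=0.36512 <1
  x=-6.468: |R|=1.04943 >1
  x=-6.220: |R|=1.02386 >1
  x=-6.069: |R|=1.00761 >1
Interval (-6.0000, 0).

(-6.0000,0); λ=-6 ⇒ h* = (6)/6 = 1.0000.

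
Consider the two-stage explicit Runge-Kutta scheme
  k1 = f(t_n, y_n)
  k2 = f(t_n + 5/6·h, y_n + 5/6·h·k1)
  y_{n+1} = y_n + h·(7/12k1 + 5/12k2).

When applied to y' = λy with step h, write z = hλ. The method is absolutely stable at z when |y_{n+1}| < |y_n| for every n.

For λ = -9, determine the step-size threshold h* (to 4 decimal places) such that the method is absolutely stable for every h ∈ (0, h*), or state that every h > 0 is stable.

(-2.8800,0); λ=-9 ⇒ h* = (72/25)/9 = 0.3200.

Set f=λy, z=hλ:
  k1=λy_n ⇒ h·k1=z·y_n;  k2=λ(1+5/6z)y_n ⇒ h·k2=z(1+5/6z)y_n
  y_{n+1}/y_n = 1 + 7/12z + 5/12z(1+5/6z) = 1 + z + 25/72z²
  so R(z) = 1 + z + 25/72z².

Solve |R(x)|<1 on ℝ⁻.
x=-0.61: |R|=0.5192
R=1: x+25/72x²=0 ⇒ x=−72/25=-2.8800; min R=1−1/(4·25/72)=0.2800>−1
Confirm numerically:
  x=-1.942: |R|=0.36750 <1
  x=-1.441: |R|=0.28000 <1
  x=-1.319: |R|=0.28508 <1
  x=-1.252: |R|=0.29227 <1
  x=-3.086: |R|=1.22073 >1
  x=-2.985: |R|=1.10883 >1
Stable set (-2.8800, 0).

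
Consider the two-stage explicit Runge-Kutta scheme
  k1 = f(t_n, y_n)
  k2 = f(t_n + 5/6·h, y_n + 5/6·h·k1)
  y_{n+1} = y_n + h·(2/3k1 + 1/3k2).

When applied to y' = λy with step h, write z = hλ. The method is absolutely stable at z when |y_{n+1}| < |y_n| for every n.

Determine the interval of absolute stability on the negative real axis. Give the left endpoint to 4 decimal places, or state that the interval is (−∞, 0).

z∈(-3.6000,0).

Test eqn y'=λy, z=hλ:
  k1=λy_n ⇒ h·k1=z·y_n;  k2=λ(1+5/6z)y_n ⇒ h·k2=z(1+5/6z)y_n
  y_{n+1}/y_n = 1 + 2/3z + 1/3z(1+5/6z) = 1 + z + 5/18z²
  ⇒ R(z) = 1 + z + 5/18z².

Find x<0 with |R(x)|<1.
x=-1.73: |R|=0.1014
R=1: x+5/18x²=0 ⇒ x=−18/5=-3.6000; min R=1−1/(4·5/18)=0.1000>−1
Confirm numerically:
  x=-3.518: |R|=0.91987 <1
  x=-3.512: |R|=0.91415 <1
  x=-3.278: |R|=0.70680 <1
  x=-2.161: |R|=0.13620 <1
  x=-3.978: |R|=1.41769 >1
  x=-3.965: |R|=1.40201 >1
So |R|<1 on (-3.6000, 0).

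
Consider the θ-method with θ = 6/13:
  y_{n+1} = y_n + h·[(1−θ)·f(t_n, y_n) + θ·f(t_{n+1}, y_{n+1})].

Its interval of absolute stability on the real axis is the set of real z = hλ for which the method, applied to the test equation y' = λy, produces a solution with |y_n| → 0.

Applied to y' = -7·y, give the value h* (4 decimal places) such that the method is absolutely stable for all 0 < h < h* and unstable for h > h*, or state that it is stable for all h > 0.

On y'=λy, z=hλ:
  y_{n+1} = y_n + z·[7/13·y_n + 6/13·y_{n+1}] ⇒ (1 − 6/13z)y_{n+1} = (1 + 7/13z)y_n
  ⇒ R(z) = (1 + 7/13z)/(1 − 6/13z).

Find x<0 with |R(x)|<1.
x=-1.74: |R|=0.0350
R=−1: 1+7/13x = −1+6/13x ⇒ -1/13x=2 ⇒ x=2/(-1/13)=-26.0000
Confirm numerically:
  x=-19.639: |R|=0.95138 <1
  x=-14.993: |R|=0.89309 <1
  x=-11.858: |R|=0.83194 <1
  x=-11.722: |R|=0.82866 <1
  x=-26.174: |R|=1.00102 >1
  x=-26.168: |R|=1.00099 >1
  x=-26.074: |R|=1.00044 >1
So |R|<1 on (-26.0000, 0).

(-26.0000,0); λ=-7 ⇒ h* = (26)/7 = 3.7143.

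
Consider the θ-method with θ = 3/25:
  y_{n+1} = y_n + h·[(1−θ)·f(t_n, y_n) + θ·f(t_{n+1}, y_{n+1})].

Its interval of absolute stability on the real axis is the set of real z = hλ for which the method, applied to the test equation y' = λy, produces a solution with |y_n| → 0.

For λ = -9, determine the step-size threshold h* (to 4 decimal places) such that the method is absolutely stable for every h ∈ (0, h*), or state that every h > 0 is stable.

Test eqn y'=λy, z=hλ:
  y_{n+1} = y_n + z·[22/25·y_n + 3/25·y_{n+1}] ⇒ (1 − 3/25z)y_{n+1} = (1 + 22/25z)y_n
  so R(z) = (1 + 22/25z)/(1 − 3/25z).

Find x<0 with |R(x)|<1.
x=-1.17: |R|=0.0260
R=−1: 1+22/25x = −1+3/25x ⇒ -19/25x=2 ⇒ x=2/(-19/25)=-2.6316
Confirm numerically:
  x=-2.354: |R|=0.83551 <1
  x=-1.754: |R|=0.44901 <1
  x=-1.431: |R|=0.22128 <1
  x=-3.139: |R|=1.28012 >1
  x=-2.790: |R|=1.09020 >1
  x=-2.714: |R|=1.04725 >1
Stable set (-2.6316, 0).

(-2.6316,0); λ=-9 ⇒ h* = (50/19)/9 = 0.2924.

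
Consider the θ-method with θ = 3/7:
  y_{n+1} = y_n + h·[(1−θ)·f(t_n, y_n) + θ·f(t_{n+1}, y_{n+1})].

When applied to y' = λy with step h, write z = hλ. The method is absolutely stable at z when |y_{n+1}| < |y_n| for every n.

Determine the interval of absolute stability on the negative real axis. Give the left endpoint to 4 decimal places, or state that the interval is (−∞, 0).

Test eqn y'=λy, z=hλ:
  y_{n+1} = y_n + z·[4/7·y_n + 3/7·y_{n+1}] ⇒ (1 − 3/7z)y_{n+1} = (1 + 4/7z)y_n
  ⇒ R(z) = (1 + 4/7z)/(1 − 3/7z).

Find x<0 with |R(x)|<1.
x=-1.07: |R|=0.2664
R=−1: 1+4/7x = −1+3/7x ⇒ -1/7x=2 ⇒ x=2/(-1/7)=-14.0000
Confirm numerically:
  x=-12.301: |R|=0.96130 <1
  x=-11.309: |R|=0.93425 <1
  x=-7.530: |R|=0.78135 <1
  x=-6.076: |R|=0.68590 <1
  x=-14.459: |R|=1.00911 >1
  x=-14.445: |R|=1.00884 >1
So |R|<1 on (-14.0000, 0).

z∈(-14.0000,0).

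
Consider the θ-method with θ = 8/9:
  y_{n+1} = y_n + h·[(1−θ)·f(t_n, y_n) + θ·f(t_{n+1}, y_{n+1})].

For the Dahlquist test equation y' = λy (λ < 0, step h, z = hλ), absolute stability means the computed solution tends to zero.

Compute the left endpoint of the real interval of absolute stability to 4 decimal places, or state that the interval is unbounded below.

(−∞, 0) — no finite endpoint.

With y'=λy (z=hλ):
  y_{n+1} = y_n + z·[1/9·y_n + 8/9·y_{n+1}] ⇒ (1 − 8/9z)y_{n+1} = (1 + 1/9z)y_n
  R(z) = (1 + 1/9z)/(1 − 8/9z).

Need |R(x)|<1, x<0.
x=-1.33: |R|=0.3905
x=-2: |R|=0.2800
x=-10: |R|=0.0112
x=-100: |R|=0.1125
θ=8/9≥1/2 ⇒ |1+1/9x|<|1−8/9x| ∀x<0 ⇒ interval (−∞,0).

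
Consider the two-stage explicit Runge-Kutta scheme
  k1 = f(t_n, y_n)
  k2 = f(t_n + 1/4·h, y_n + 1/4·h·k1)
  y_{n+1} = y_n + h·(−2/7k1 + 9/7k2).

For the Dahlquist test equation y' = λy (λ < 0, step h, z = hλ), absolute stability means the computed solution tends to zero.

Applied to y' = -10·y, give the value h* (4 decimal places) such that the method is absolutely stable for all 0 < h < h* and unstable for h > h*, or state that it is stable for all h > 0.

With y'=λy (z=hλ):
  k1=λy_n ⇒ h·k1=z·y_n;  k2=λ(1+1/4z)y_n ⇒ h·k2=z(1+1/4z)y_n
  y_{n+1}/y_n = 1 − 2/7z + 9/7z(1+1/4z) = 1 + z + 9/28z²
  ⇒ R(z) = 1 + z + 9/28z².

Find x<0 with |R(x)|<1.
x=-1.79: |R|=0.2399
R=1: x+9/28x²=0 ⇒ x=−28/9=-3.1111; min R=1−1/(4·9/28)=0.2222>−1
Confirm numerically:
  x=-2.087: |R|=0.31300 <1
  x=-1.844: |R|=0.24897 <1
  x=-1.461: |R|=0.22510 <1
  x=-3.343: |R|=1.24917 >1
  x=-3.216: |R|=1.10843 >1
Stable set (-3.1111, 0).

(-3.1111,0); λ=-10 ⇒ h* = (28/9)/10 = 0.3111.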